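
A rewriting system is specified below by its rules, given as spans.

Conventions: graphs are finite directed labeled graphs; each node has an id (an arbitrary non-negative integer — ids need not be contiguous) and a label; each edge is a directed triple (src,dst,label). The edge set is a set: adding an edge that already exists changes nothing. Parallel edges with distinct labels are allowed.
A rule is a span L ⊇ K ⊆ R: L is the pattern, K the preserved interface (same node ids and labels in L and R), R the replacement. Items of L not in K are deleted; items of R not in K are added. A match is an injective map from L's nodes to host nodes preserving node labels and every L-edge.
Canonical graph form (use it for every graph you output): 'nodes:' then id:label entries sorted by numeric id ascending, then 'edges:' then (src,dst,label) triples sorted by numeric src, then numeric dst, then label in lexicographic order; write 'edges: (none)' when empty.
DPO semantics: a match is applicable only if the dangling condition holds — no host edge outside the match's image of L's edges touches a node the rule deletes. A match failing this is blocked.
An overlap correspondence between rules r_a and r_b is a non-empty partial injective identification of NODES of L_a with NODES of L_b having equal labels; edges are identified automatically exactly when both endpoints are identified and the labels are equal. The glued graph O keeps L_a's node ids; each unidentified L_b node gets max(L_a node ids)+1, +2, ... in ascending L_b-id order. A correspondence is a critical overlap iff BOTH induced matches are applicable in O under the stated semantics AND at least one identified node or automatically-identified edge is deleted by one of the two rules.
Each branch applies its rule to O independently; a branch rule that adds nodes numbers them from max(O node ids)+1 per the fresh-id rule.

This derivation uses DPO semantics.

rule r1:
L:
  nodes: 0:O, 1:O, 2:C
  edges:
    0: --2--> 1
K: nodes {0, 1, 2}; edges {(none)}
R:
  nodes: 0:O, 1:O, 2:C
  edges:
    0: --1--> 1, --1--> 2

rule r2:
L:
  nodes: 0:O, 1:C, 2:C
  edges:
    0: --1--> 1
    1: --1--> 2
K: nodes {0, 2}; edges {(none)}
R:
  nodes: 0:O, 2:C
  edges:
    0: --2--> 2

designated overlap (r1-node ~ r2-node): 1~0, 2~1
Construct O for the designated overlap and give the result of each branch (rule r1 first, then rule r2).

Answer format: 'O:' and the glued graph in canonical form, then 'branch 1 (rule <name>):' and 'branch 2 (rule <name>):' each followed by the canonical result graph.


O:
nodes: 0:O, 1:O, 2:C, 3:C
edges: (0,1,2); (1,2,1); (2,3,1)
branch 1 (rule r1):
nodes: 0:O, 1:O, 2:C, 3:C
edges: (0,1,1); (0,2,1); (1,2,1); (2,3,1)
branch 2 (rule r2):
nodes: 0:O, 1:O, 3:C
edges: (0,1,2); (1,3,2)


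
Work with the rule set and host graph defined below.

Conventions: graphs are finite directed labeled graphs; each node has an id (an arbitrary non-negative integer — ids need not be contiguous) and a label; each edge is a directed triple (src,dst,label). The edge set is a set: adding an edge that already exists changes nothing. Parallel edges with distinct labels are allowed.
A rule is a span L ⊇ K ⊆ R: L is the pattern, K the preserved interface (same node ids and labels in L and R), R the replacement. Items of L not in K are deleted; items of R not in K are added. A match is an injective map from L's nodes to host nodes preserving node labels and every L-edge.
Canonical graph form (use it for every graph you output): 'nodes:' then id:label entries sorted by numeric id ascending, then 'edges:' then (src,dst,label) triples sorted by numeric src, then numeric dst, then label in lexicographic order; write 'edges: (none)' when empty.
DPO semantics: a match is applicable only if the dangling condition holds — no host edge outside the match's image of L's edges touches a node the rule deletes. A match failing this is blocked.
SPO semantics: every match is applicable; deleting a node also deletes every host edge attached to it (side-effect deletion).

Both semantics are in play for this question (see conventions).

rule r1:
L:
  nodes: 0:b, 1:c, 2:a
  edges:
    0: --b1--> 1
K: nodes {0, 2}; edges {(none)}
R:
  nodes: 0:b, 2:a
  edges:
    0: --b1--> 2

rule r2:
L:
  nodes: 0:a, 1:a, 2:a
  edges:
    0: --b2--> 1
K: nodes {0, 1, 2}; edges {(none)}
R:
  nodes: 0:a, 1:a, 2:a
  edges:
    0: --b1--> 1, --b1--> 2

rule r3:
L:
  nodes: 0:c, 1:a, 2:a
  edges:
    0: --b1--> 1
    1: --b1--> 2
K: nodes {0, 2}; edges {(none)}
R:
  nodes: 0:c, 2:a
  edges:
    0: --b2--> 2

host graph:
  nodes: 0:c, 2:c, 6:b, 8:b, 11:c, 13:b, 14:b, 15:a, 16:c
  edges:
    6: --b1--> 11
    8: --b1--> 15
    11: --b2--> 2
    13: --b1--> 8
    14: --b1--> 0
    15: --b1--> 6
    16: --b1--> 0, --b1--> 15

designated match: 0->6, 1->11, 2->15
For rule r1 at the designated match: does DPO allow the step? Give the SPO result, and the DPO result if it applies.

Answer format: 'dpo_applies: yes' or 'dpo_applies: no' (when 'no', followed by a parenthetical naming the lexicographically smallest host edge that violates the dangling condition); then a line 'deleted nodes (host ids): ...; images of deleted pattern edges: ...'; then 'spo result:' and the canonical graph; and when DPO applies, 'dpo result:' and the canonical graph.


dpo_applies: no
(the rule deletes node 11, which keeps host edge (11,2,b2) outside the match image — the dangling condition fails, DPO blocks; SPO proceeds and side-deletes such edges)
deleted nodes (host ids): 11; images of deleted pattern edges: (6,11,b1)
spo result:
nodes: 0:c, 2:c, 6:b, 8:b, 13:b, 14:b, 15:a, 16:c
edges: (6,15,b1); (8,15,b1); (13,8,b1); (14,0,b1); (15,6,b1); (16,0,b1); (16,15,b1)


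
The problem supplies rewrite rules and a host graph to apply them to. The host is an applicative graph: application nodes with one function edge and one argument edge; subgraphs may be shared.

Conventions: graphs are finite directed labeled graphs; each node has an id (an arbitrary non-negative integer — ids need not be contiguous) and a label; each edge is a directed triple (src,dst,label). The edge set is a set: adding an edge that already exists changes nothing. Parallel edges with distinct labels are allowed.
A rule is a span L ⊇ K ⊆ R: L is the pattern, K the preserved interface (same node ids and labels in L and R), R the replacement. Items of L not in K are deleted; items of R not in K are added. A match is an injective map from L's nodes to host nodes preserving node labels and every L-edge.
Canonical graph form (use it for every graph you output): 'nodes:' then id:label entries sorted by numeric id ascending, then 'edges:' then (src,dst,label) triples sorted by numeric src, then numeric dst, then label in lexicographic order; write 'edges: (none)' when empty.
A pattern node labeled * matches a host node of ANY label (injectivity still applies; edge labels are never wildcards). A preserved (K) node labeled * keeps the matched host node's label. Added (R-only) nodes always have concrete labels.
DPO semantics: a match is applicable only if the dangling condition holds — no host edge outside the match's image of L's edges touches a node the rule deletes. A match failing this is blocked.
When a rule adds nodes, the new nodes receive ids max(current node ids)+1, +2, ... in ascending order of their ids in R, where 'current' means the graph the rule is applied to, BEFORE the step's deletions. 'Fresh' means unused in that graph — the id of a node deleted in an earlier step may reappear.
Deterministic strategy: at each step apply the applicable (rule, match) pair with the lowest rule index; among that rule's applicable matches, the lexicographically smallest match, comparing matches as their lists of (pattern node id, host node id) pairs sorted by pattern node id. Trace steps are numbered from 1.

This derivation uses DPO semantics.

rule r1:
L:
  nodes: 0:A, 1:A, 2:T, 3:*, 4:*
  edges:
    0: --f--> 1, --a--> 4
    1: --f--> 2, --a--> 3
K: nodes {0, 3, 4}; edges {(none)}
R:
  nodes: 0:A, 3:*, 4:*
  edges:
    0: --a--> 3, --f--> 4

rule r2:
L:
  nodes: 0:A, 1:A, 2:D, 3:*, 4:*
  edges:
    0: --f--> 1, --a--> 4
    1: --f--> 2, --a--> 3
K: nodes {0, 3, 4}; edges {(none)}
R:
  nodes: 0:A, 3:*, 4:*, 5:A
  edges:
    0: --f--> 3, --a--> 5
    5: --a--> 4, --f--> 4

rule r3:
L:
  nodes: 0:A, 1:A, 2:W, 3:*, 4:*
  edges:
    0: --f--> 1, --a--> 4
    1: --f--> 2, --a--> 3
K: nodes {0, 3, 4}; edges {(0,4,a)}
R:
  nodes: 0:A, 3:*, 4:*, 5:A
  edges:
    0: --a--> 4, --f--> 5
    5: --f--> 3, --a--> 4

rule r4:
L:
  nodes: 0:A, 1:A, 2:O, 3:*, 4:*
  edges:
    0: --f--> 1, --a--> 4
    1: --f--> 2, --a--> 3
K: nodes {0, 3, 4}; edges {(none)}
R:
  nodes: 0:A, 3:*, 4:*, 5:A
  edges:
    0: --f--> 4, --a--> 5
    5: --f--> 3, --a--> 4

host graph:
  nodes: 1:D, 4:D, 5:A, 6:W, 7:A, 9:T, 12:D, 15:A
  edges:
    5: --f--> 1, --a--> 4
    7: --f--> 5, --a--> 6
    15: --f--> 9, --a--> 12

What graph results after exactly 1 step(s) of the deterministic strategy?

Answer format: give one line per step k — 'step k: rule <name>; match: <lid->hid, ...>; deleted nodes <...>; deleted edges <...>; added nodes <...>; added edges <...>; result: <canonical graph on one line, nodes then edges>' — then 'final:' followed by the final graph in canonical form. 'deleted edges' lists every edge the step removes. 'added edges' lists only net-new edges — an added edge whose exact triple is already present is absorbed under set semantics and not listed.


step 1: rule r2; match: 0->7, 1->5, 2->1, 3->4, 4->6; deleted nodes 1, 5; deleted edges (5,1,f); (5,4,a); (7,5,f); (7,6,a); added nodes 16; added edges (7,4,f); (7,16,a); (16,6,a); (16,6,f); result: nodes: 4:D, 6:W, 7:A, 9:T, 12:D, 15:A, 16:A edges: (7,4,f); (7,16,a); (15,9,f); (15,12,a); (16,6,a); (16,6,f)
final:
nodes: 4:D, 6:W, 7:A, 9:T, 12:D, 15:A, 16:A
edges: (7,4,f); (7,16,a); (15,9,f); (15,12,a); (16,6,a); (16,6,f)


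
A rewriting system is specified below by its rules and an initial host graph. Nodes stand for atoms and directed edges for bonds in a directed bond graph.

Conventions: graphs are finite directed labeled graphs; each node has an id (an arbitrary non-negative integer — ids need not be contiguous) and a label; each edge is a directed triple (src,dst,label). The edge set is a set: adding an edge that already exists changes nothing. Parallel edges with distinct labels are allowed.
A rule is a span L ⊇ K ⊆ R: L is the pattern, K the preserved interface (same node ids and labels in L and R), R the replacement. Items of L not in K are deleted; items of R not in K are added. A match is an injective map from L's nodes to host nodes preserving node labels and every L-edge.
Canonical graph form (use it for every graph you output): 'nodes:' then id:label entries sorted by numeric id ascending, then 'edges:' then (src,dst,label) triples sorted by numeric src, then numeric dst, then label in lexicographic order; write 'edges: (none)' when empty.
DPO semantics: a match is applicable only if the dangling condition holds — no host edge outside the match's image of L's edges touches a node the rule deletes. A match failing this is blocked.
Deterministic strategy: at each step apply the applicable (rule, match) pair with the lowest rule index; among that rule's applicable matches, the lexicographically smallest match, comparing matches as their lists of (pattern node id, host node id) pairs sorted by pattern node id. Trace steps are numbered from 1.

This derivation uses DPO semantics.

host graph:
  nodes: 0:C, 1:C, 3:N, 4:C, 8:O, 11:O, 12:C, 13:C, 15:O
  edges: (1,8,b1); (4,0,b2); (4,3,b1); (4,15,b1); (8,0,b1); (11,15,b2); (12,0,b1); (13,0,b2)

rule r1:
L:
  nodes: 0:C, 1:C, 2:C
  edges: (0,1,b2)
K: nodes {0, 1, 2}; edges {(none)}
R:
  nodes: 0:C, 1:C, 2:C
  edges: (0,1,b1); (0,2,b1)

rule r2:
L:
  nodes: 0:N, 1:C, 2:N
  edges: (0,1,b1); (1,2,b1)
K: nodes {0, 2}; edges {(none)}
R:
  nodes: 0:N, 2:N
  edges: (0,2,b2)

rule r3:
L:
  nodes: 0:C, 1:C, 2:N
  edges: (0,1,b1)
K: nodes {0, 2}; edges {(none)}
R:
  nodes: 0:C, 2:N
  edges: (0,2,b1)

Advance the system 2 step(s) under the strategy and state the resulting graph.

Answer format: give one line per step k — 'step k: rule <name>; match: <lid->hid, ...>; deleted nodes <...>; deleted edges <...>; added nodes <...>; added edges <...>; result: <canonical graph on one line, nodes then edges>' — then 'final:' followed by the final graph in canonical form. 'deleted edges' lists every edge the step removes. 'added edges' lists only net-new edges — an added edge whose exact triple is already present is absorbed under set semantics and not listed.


step 1: rule r1; match: 0->4, 1->0, 2->1; deleted nodes (none); deleted edges (4,0,b2); added nodes (none); added edges (4,0,b1); (4,1,b1); result: nodes: 0:C, 1:C, 3:N, 4:C, 8:O, 11:O, 12:C, 13:C, 15:O edges: (1,8,b1); (4,0,b1); (4,1,b1); (4,3,b1); (4,15,b1); (8,0,b1); (11,15,b2); (12,0,b1); (13,0,b2)
step 2: rule r1; match: 0->13, 1->0, 2->1; deleted nodes (none); deleted edges (13,0,b2); added nodes (none); added edges (13,0,b1); (13,1,b1); result: nodes: 0:C, 1:C, 3:N, 4:C, 8:O, 11:O, 12:C, 13:C, 15:O edges: (1,8,b1); (4,0,b1); (4,1,b1); (4,3,b1); (4,15,b1); (8,0,b1); (11,15,b2); (12,0,b1); (13,0,b1); (13,1,b1)
final:
nodes: 0:C, 1:C, 3:N, 4:C, 8:O, 11:O, 12:C, 13:C, 15:O
edges: (1,8,b1); (4,0,b1); (4,1,b1); (4,3,b1); (4,15,b1); (8,0,b1); (11,15,b2); (12,0,b1); (13,0,b1); (13,1,b1)


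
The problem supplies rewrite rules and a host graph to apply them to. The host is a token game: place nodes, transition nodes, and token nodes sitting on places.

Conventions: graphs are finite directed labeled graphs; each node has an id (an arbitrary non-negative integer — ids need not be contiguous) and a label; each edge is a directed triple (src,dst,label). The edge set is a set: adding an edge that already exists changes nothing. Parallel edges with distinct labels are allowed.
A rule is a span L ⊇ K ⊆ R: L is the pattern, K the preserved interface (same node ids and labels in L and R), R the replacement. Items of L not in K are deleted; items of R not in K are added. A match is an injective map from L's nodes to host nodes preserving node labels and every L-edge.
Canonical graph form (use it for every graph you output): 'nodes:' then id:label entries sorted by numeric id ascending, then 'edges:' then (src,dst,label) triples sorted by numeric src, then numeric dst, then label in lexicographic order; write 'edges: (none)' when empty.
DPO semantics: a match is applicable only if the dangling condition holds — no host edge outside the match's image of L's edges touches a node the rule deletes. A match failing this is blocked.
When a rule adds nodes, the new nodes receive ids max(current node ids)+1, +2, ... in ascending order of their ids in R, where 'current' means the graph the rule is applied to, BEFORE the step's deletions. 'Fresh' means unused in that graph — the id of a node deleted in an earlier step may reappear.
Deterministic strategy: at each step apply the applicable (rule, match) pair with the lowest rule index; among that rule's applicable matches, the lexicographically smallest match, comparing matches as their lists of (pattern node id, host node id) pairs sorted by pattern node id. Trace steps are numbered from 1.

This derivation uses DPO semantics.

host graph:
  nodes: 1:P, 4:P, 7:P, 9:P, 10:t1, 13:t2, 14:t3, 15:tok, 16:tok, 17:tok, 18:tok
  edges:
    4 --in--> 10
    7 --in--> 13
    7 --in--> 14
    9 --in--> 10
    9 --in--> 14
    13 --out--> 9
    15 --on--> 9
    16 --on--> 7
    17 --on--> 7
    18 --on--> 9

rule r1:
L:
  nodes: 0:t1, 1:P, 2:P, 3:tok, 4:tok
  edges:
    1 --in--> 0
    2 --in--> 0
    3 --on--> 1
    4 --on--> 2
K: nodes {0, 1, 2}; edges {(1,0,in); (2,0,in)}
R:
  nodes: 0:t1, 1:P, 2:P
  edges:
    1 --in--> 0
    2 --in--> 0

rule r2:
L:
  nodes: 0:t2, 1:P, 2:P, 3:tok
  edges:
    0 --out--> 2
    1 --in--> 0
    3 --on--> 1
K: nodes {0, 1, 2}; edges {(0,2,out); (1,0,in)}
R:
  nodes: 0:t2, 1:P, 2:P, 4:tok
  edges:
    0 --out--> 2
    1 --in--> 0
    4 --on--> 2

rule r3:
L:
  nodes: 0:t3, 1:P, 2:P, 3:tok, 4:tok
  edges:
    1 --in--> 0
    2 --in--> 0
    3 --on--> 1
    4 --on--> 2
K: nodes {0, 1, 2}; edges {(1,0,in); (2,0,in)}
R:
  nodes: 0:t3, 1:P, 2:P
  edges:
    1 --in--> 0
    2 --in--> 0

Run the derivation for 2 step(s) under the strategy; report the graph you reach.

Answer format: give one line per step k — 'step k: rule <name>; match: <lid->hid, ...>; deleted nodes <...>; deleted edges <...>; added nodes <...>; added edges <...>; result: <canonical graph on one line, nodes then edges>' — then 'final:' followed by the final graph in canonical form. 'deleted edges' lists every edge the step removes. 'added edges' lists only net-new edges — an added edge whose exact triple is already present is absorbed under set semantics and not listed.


step 1: rule r2; match: 0->13, 1->7, 2->9, 3->16; deleted nodes 16; deleted edges (16,7,on); added nodes 19; added edges (19,9,on); result: nodes: 1:P, 4:P, 7:P, 9:P, 10:t1, 13:t2, 14:t3, 15:tok, 17:tok, 18:tok, 19:tok edges: (4,10,in); (7,13,in); (7,14,in); (9,10,in); (9,14,in); (13,9,out); (15,9,on); (17,7,on); (18,9,on); (19,9,on)
step 2: rule r2; match: 0->13, 1->7, 2->9, 3->17; deleted nodes 17; deleted edges (17,7,on); added nodes 20; added edges (20,9,on); result: nodes: 1:P, 4:P, 7:P, 9:P, 10:t1, 13:t2, 14:t3, 15:tok, 18:tok, 19:tok, 20:tok edges: (4,10,in); (7,13,in); (7,14,in); (9,10,in); (9,14,in); (13,9,out); (15,9,on); (18,9,on); (19,9,on); (20,9,on)
final:
nodes: 1:P, 4:P, 7:P, 9:P, 10:t1, 13:t2, 14:t3, 15:tok, 18:tok, 19:tok, 20:tok
edges: (4,10,in); (7,13,in); (7,14,in); (9,10,in); (9,14,in); (13,9,out); (15,9,on); (18,9,on); (19,9,on); (20,9,on)


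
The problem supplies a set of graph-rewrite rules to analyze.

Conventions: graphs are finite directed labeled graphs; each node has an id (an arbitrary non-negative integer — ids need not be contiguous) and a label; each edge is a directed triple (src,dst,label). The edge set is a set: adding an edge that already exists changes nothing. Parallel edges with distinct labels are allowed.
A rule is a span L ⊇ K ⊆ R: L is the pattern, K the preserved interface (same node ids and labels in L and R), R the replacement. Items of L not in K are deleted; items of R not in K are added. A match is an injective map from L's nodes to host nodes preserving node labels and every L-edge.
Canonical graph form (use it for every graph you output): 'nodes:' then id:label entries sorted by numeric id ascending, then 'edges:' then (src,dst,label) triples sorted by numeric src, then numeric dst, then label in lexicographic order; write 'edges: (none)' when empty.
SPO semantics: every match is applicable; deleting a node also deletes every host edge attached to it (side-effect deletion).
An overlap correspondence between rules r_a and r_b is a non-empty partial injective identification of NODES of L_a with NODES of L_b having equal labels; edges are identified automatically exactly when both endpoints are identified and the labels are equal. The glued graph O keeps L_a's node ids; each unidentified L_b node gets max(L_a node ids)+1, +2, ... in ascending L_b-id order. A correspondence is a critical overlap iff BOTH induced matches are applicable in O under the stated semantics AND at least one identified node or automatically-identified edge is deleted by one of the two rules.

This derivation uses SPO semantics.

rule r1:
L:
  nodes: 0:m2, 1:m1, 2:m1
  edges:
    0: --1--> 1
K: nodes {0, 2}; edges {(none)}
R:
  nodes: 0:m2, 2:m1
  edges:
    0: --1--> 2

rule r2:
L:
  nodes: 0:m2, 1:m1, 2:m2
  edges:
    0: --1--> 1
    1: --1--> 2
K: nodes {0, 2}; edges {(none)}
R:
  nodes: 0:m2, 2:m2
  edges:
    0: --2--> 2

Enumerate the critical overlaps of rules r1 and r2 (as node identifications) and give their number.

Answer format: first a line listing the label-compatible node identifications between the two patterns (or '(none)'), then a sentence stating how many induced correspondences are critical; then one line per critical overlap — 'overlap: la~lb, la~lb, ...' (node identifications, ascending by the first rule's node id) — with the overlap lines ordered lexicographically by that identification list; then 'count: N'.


label-compatible node identifications between L(r1) and L(r2): 0~0, 0~2, 1~1, 2~1
6 of the induced correspondences are critical overlaps of r1 and r2.
overlap: 0~0, 1~1
overlap: 0~0, 2~1
overlap: 0~2, 1~1
overlap: 0~2, 2~1
overlap: 1~1
overlap: 2~1
count: 6


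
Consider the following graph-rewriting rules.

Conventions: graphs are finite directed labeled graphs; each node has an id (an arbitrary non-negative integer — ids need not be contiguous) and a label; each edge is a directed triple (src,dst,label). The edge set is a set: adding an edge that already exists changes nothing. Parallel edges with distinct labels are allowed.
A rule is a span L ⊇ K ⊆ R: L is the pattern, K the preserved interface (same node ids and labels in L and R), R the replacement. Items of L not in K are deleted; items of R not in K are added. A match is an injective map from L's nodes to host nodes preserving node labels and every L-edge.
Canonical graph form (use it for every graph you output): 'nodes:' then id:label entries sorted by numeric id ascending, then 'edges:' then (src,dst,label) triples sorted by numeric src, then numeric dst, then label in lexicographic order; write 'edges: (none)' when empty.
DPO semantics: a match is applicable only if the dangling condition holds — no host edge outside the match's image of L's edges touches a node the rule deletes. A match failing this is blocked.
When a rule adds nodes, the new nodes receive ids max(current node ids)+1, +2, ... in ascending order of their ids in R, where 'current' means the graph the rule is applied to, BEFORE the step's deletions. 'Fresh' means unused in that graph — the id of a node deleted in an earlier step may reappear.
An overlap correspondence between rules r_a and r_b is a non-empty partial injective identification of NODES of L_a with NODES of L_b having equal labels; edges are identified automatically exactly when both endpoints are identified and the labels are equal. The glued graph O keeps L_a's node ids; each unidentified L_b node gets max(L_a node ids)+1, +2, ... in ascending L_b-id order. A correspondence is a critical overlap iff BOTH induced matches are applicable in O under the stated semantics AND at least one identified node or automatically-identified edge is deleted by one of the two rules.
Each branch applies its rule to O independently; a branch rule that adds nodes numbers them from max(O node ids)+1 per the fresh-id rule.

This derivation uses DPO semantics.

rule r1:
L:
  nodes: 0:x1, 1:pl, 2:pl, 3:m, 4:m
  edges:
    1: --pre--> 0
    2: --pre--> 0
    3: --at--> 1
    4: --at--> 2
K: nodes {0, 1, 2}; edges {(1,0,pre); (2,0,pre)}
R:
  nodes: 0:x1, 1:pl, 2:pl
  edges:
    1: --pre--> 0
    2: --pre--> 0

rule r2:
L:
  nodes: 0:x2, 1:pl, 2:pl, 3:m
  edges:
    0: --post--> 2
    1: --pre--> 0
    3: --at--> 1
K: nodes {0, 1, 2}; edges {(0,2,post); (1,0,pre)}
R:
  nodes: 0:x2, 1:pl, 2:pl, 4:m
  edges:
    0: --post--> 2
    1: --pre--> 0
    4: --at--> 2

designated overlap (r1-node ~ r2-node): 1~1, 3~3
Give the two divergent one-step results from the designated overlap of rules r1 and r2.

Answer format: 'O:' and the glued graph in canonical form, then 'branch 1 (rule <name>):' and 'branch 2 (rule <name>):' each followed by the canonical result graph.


O:
nodes: 0:x1, 1:pl, 2:pl, 3:m, 4:m, 5:x2, 6:pl
edges: (1,0,pre); (1,5,pre); (2,0,pre); (3,1,at); (4,2,at); (5,6,post)
branch 1 (rule r1):
nodes: 0:x1, 1:pl, 2:pl, 5:x2, 6:pl
edges: (1,0,pre); (1,5,pre); (2,0,pre); (5,6,post)
branch 2 (rule r2):
nodes: 0:x1, 1:pl, 2:pl, 4:m, 5:x2, 6:pl, 7:m
edges: (1,0,pre); (1,5,pre); (2,0,pre); (4,2,at); (5,6,post); (7,6,at)


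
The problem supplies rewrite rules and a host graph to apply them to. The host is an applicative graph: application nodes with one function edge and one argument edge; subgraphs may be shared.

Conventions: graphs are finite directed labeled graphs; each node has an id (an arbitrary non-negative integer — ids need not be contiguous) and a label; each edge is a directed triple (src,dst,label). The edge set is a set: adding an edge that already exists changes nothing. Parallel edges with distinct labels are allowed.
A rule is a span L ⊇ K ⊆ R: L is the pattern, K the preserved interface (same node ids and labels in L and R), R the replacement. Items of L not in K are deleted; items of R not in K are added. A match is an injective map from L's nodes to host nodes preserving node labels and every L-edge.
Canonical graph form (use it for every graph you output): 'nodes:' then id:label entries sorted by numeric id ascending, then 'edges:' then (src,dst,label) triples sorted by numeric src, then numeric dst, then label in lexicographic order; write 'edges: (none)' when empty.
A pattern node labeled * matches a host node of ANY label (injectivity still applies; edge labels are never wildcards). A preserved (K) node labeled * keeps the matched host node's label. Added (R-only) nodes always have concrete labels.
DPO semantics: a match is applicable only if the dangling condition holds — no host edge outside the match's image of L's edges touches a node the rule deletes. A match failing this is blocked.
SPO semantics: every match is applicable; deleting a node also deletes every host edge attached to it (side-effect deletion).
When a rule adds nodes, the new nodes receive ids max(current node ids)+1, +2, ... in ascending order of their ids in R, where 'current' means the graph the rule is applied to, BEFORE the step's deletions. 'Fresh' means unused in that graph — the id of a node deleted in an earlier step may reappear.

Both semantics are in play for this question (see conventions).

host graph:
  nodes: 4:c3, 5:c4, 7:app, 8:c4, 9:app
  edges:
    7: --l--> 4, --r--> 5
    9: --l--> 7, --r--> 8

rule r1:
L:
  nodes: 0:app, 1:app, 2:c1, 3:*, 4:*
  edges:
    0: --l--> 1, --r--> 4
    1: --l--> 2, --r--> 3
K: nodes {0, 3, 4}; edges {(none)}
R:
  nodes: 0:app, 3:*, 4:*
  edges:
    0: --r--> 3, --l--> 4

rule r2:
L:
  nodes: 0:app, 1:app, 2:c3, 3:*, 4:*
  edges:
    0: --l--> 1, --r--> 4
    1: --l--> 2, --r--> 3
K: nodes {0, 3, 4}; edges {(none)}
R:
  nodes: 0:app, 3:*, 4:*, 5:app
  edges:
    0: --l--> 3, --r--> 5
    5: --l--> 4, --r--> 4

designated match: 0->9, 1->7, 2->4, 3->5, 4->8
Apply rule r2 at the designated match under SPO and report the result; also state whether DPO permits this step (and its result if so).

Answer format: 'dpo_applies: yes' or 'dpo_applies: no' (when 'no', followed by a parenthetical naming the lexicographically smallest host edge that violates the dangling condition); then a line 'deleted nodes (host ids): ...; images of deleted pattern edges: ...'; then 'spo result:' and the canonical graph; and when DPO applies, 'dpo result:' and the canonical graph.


dpo_applies: yes
deleted nodes (host ids): 4, 7; images of deleted pattern edges: (7,4,l); (7,5,r); (9,7,l); (9,8,r)
spo result:
nodes: 5:c4, 8:c4, 9:app, 10:app
edges: (9,5,l); (9,10,r); (10,8,l); (10,8,r)
dpo result:
nodes: 5:c4, 8:c4, 9:app, 10:app
edges: (9,5,l); (9,10,r); (10,8,l); (10,8,r)


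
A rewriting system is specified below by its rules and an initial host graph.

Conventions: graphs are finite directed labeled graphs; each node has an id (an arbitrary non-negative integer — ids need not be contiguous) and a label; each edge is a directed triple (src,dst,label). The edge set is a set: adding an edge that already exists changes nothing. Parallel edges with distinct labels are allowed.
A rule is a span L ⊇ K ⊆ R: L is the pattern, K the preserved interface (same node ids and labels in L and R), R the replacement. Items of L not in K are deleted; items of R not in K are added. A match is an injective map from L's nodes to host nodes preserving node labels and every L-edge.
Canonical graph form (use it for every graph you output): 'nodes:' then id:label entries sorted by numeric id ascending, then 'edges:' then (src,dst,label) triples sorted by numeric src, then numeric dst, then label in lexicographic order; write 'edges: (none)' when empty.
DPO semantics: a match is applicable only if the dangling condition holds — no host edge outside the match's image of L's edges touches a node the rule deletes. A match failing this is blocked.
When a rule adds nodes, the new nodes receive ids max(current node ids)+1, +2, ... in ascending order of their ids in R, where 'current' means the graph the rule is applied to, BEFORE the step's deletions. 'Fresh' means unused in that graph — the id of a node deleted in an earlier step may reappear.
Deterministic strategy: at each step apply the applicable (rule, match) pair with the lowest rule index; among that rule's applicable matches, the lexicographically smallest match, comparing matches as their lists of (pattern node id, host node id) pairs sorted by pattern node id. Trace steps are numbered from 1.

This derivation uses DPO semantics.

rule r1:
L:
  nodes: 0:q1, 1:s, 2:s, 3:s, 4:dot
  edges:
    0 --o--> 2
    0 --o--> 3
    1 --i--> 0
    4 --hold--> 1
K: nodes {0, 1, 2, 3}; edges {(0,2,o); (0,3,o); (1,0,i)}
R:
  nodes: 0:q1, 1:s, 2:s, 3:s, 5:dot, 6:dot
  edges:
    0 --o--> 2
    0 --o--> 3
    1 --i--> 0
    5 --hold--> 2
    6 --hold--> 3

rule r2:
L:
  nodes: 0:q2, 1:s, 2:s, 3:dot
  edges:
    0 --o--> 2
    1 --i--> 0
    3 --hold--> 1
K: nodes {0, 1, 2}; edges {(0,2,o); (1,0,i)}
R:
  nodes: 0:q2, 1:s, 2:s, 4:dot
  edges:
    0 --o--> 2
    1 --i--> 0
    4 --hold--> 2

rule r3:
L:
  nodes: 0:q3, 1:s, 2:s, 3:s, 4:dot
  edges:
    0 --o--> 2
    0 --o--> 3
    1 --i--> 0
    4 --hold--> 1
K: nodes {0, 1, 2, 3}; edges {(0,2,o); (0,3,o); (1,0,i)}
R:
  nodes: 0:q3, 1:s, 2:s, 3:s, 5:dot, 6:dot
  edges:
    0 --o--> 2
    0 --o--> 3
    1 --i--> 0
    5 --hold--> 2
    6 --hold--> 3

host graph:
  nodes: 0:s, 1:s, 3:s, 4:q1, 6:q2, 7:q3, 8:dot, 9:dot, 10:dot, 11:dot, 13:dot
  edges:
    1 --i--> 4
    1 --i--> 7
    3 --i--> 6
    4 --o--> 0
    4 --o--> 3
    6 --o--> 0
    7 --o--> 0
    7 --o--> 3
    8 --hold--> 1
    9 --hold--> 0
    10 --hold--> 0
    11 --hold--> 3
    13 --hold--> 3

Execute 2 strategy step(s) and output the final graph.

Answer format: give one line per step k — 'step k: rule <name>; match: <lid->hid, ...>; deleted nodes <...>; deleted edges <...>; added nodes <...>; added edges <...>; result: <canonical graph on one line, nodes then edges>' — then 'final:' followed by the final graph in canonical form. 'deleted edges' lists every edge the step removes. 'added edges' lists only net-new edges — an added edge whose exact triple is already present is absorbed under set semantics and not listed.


step 1: rule r1; match: 0->4, 1->1, 2->0, 3->3, 4->8; deleted nodes 8; deleted edges (8,1,hold); added nodes 14, 15; added edges (14,0,hold); (15,3,hold); result: nodes: 0:s, 1:s, 3:s, 4:q1, 6:q2, 7:q3, 9:dot, 10:dot, 11:dot, 13:dot, 14:dot, 15:dot edges: (1,4,i); (1,7,i); (3,6,i); (4,0,o); (4,3,o); (6,0,o); (7,0,o); (7,3,o); (9,0,hold); (10,0,hold); (11,3,hold); (13,3,hold); (14,0,hold); (15,3,hold)
step 2: rule r2; match: 0->6, 1->3, 2->0, 3->11; deleted nodes 11; deleted edges (11,3,hold); added nodes 16; added edges (16,0,hold); result: nodes: 0:s, 1:s, 3:s, 4:q1, 6:q2, 7:q3, 9:dot, 10:dot, 13:dot, 14:dot, 15:dot, 16:dot edges: (1,4,i); (1,7,i); (3,6,i); (4,0,o); (4,3,o); (6,0,o); (7,0,o); (7,3,o); (9,0,hold); (10,0,hold); (13,3,hold); (14,0,hold); (15,3,hold); (16,0,hold)
final:
nodes: 0:s, 1:s, 3:s, 4:q1, 6:q2, 7:q3, 9:dot, 10:dot, 13:dot, 14:dot, 15:dot, 16:dot
edges: (1,4,i); (1,7,i); (3,6,i); (4,0,o); (4,3,o); (6,0,o); (7,0,o); (7,3,o); (9,0,hold); (10,0,hold); (13,3,hold); (14,0,hold); (15,3,hold); (16,0,hold)


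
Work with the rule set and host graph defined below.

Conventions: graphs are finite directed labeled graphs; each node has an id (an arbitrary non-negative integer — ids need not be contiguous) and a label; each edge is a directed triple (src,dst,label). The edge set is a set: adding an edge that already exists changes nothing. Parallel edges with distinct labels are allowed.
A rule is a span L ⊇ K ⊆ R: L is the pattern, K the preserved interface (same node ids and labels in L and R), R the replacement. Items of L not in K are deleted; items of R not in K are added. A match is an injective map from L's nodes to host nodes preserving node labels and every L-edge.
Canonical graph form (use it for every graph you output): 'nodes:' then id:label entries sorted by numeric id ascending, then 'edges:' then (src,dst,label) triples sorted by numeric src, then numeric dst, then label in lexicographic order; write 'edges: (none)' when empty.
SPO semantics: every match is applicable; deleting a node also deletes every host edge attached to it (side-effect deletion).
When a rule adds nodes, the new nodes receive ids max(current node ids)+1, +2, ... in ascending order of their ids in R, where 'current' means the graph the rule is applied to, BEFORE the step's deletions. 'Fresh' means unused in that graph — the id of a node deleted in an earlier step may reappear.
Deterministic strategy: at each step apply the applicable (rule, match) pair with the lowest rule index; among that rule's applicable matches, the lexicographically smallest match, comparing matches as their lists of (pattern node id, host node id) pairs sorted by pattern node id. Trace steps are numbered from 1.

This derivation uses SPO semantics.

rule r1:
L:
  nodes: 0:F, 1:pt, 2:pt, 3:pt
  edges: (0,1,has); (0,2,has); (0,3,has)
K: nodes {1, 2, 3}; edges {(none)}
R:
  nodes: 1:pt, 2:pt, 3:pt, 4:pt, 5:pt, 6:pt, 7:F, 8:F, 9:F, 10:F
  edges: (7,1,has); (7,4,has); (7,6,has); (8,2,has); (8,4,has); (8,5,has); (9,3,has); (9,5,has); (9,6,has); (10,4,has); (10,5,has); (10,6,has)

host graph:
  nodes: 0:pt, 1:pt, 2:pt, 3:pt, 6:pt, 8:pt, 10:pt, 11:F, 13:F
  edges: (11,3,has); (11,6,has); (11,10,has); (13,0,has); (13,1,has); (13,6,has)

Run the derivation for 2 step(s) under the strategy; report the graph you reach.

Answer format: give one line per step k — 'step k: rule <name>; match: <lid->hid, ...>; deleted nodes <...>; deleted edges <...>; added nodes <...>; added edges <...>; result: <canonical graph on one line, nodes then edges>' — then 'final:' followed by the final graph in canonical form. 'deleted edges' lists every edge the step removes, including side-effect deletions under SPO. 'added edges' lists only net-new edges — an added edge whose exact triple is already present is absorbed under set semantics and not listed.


step 1: rule r1; match: 0->11, 1->3, 2->6, 3->10; deleted nodes 11; deleted edges (11,3,has); (11,6,has); (11,10,has); added nodes 14, 15, 16, 17, 18, 19, 20; added edges (17,3,has); (17,14,has); (17,16,has); (18,6,has); (18,14,has); (18,15,has); (19,10,has); (19,15,has); (19,16,has); (20,14,has); (20,15,has); (20,16,has); result: nodes: 0:pt, 1:pt, 2:pt, 3:pt, 6:pt, 8:pt, 10:pt, 13:F, 14:pt, 15:pt, 16:pt, 17:F, 18:F, 19:F, 20:F edges: (13,0,has); (13,1,has); (13,6,has); (17,3,has); (17,14,has); (17,16,has); (18,6,has); (18,14,has); (18,15,has); (19,10,has); (19,15,has); (19,16,has); (20,14,has); (20,15,has); (20,16,has)
step 2: rule r1; match: 0->13, 1->0, 2->1, 3->6; deleted nodes 13; deleted edges (13,0,has); (13,1,has); (13,6,has); added nodes 21, 22, 23, 24, 25, 26, 27; added edges (24,0,has); (24,21,has); (24,23,has); (25,1,has); (25,21,has); (25,22,has); (26,6,has); (26,22,has); (26,23,has); (27,21,has); (27,22,has); (27,23,has); result: nodes: 0:pt, 1:pt, 2:pt, 3:pt, 6:pt, 8:pt, 10:pt, 14:pt, 15:pt, 16:pt, 17:F, 18:F, 19:F, 20:F, 21:pt, 22:pt, 23:pt, 24:F, 25:F, 26:F, 27:F edges: (17,3,has); (17,14,has); (17,16,has); (18,6,has); (18,14,has); (18,15,has); (19,10,has); (19,15,has); (19,16,has); (20,14,has); (20,15,has); (20,16,has); (24,0,has); (24,21,has); (24,23,has); (25,1,has); (25,21,has); (25,22,has); (26,6,has); (26,22,has); (26,23,has); (27,21,has); (27,22,has); (27,23,has)
final:
nodes: 0:pt, 1:pt, 2:pt, 3:pt, 6:pt, 8:pt, 10:pt, 14:pt, 15:pt, 16:pt, 17:F, 18:F, 19:F, 20:F, 21:pt, 22:pt, 23:pt, 24:F, 25:F, 26:F, 27:F
edges: (17,3,has); (17,14,has); (17,16,has); (18,6,has); (18,14,has); (18,15,has); (19,10,has); (19,15,has); (19,16,has); (20,14,has); (20,15,has); (20,16,has); (24,0,has); (24,21,has); (24,23,has); (25,1,has); (25,21,has); (25,22,has); (26,6,has); (26,22,has); (26,23,has); (27,21,has); (27,22,has); (27,23,has)


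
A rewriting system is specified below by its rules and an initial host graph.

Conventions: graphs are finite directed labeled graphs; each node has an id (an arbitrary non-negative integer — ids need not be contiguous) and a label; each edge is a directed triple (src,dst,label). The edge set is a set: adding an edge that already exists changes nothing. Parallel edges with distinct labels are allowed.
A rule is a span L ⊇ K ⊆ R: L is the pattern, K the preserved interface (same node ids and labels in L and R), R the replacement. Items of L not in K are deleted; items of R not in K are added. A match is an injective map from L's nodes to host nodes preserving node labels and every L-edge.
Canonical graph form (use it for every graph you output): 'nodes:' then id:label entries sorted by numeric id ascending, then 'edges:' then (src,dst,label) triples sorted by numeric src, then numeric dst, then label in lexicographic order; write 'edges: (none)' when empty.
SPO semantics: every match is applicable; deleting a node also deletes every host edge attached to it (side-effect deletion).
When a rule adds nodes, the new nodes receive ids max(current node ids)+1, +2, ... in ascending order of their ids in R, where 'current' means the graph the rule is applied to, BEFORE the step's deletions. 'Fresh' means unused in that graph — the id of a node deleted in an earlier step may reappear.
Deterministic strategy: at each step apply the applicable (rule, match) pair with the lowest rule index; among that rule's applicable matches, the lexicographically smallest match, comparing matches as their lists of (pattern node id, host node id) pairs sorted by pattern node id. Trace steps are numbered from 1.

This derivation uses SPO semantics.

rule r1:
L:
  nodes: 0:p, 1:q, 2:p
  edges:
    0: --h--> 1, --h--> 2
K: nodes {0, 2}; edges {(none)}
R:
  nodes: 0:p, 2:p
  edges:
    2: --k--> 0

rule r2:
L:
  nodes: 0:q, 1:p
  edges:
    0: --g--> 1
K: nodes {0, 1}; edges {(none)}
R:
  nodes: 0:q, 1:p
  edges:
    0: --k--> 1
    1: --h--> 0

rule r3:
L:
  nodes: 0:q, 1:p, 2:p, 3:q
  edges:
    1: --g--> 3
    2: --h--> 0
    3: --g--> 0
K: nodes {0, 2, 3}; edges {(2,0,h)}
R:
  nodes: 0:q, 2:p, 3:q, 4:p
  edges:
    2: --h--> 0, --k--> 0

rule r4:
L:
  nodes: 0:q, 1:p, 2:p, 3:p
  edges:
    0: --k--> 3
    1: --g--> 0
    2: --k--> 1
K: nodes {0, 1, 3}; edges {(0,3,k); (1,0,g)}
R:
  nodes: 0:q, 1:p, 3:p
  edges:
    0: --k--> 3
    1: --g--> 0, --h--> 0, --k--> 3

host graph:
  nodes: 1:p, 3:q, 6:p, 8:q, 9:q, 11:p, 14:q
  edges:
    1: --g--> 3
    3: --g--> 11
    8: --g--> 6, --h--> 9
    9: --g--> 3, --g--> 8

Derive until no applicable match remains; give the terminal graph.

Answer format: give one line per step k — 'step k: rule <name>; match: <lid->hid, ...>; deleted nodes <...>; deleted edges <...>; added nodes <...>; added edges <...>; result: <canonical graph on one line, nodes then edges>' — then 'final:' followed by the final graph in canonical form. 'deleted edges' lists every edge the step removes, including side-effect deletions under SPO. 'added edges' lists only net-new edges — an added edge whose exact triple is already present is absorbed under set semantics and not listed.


step 1: rule r2; match: 0->3, 1->11; deleted nodes (none); deleted edges (3,11,g); added nodes (none); added edges (3,11,k); (11,3,h); result: nodes: 1:p, 3:q, 6:p, 8:q, 9:q, 11:p, 14:q edges: (1,3,g); (3,11,k); (8,6,g); (8,9,h); (9,3,g); (9,8,g); (11,3,h)
step 2: rule r2; match: 0->8, 1->6; deleted nodes (none); deleted edges (8,6,g); added nodes (none); added edges (6,8,h); (8,6,k); result: nodes: 1:p, 3:q, 6:p, 8:q, 9:q, 11:p, 14:q edges: (1,3,g); (3,11,k); (6,8,h); (8,6,k); (8,9,h); (9,3,g); (9,8,g); (11,3,h)
final:
nodes: 1:p, 3:q, 6:p, 8:q, 9:q, 11:p, 14:q
edges: (1,3,g); (3,11,k); (6,8,h); (8,6,k); (8,9,h); (9,3,g); (9,8,g); (11,3,h)


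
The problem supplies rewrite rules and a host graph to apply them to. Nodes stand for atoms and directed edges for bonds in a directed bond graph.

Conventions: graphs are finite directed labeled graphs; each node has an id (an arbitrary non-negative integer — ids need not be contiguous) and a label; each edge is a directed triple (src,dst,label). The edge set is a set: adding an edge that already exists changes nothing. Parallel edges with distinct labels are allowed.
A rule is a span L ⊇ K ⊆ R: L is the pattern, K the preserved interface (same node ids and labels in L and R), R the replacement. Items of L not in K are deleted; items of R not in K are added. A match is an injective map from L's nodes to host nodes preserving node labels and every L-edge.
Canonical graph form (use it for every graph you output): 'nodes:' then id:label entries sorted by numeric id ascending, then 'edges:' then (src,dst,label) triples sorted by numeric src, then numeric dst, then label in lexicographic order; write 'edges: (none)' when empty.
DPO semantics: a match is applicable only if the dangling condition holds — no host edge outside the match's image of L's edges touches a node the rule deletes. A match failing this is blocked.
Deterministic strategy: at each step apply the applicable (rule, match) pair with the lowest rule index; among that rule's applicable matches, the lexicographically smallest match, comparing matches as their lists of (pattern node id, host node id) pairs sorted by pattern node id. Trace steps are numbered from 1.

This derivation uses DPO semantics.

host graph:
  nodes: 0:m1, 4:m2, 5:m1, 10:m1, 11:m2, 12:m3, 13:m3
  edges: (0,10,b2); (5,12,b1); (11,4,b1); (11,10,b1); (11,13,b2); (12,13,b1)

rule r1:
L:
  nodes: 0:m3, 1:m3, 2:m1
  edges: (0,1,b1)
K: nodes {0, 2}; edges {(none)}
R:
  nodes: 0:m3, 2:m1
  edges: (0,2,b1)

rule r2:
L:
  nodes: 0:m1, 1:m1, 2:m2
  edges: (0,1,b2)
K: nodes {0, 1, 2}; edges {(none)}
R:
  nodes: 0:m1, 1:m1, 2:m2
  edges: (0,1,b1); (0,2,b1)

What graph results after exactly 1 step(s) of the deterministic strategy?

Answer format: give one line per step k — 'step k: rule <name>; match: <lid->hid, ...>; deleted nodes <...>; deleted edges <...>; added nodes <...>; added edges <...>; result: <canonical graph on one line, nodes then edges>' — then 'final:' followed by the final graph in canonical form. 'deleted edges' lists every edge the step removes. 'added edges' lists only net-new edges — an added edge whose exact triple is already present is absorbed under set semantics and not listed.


step 1: rule r2; match: 0->0, 1->10, 2->4; deleted nodes (none); deleted edges (0,10,b2); added nodes (none); added edges (0,4,b1); (0,10,b1); result: nodes: 0:m1, 4:m2, 5:m1, 10:m1, 11:m2, 12:m3, 13:m3 edges: (0,4,b1); (0,10,b1); (5,12,b1); (11,4,b1); (11,10,b1); (11,13,b2); (12,13,b1)
final:
nodes: 0:m1, 4:m2, 5:m1, 10:m1, 11:m2, 12:m3, 13:m3
edges: (0,4,b1); (0,10,b1); (5,12,b1); (11,4,b1); (11,10,b1); (11,13,b2); (12,13,b1)
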